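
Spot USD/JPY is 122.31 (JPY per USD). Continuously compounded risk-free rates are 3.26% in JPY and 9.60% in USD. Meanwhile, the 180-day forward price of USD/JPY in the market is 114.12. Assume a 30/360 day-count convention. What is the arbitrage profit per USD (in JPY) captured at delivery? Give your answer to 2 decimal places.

Fair forward: F* = S·e^(carry·T), with carry = (r_JPY − r_USD) = 0.0326 − 0.0960 = -0.0634
F* = 122.31 · e^(-0.0634 × 180/360) = 122.31 · e^-0.031700 = 122.31 × 0.968797 = 118.4936
Market 114.12 < fair 118.4936: forward underpriced → reverse cash-and-carry (short spot, go long the forward).
At maturity, profit = |F_mkt − F*| = |114.12 − 118.4936| = 4.37 per USD (in JPY)

4.37 per USD (in JPY)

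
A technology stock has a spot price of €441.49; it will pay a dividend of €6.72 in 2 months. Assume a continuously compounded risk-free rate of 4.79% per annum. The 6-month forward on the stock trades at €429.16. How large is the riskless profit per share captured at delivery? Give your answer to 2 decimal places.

€16.20 per share

PV(dividends) I = 6.72·e^(−0.0479·2/12) = 6.6666
Fair forward F* = (S − I)·e^(rT) = (441.49 − 6.6666)·e^0.023950 = 434.8234 × 1.024239 = 445.3631
Market €429.16 < fair 445.3631: forward underpriced → reverse cash-and-carry (short the stock, invest proceeds at r, pay the dividends, go long the forward).
Profit at T = |F_mkt − F*| = |429.16 − 445.3631| = €16.20 per share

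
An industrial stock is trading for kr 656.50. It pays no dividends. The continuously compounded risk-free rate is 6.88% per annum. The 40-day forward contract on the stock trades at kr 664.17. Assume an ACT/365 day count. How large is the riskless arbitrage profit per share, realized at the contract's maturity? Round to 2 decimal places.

Fair forward: F* = S·e^(carry·T), with carry = r = 0.0688
F* = 656.50 · e^(0.0688 × 40/365) = 656.50 · e^0.007540 = 656.50 × 1.007568 = kr 661.4684
Market kr 664.17 > fair kr 661.4684: forward overpriced → cash-and-carry (buy spot, short the forward).
At maturity, profit = |F_mkt − F*| = |664.17 − 661.4684| = kr 2.70 per share

kr 2.70 per share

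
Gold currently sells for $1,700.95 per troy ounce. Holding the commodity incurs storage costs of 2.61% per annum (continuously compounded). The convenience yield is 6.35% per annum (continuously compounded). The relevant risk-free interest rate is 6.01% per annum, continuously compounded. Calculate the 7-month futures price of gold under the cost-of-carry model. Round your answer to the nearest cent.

$1,723.62 per troy ounce

Net carry = r + u − y = 0.0601 + 0.0261 − 0.0635 = 0.0227
F = S·e^((r+u−y)T) = 1700.95 · e^(0.0227 × 7/12) = 1700.95 · e^0.01324167
= 1700.95 × 1.01332973 = $1,723.62 per troy ounce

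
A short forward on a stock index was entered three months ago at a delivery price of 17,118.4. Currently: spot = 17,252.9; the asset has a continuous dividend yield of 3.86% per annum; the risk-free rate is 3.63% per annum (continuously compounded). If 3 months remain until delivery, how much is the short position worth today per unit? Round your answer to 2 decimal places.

-123.46

Current fair forward for the remaining 3 months: F = S·e^((r − q)·T), (r − q) = 0.0363 − 0.0386 = -0.0023
F = 17252.9 · e^(-0.0023 × 3/12) = 17252.9 × 0.99942517 = 17242.9825
Value of long forward = (F − K)·e^(−rT) = (17242.9825 − 17118.4) · e^(−0.0363·3/12)
= 124.5825 × 0.99096605 = 123.46
Short position value = −(long value) = -123.46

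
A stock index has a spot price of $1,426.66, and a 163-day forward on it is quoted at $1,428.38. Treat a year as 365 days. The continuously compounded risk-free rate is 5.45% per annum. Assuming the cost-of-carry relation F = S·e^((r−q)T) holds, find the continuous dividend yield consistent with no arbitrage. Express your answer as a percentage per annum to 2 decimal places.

From F = S·e^((r−q)T): (r − q) = ln(F/S)/T
ln(1428.38/1426.66) = ln(1.001206) = 0.001205
(r − q) = 0.001205 / (163/365) = 0.002698
q = r − ln(F/S)/T = 0.0545 − 0.002698 = 0.051802
q = 5.18%

5.18%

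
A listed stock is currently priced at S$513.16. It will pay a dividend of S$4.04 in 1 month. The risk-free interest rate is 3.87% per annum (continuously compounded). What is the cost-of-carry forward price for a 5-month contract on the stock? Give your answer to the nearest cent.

S$517.41

PV(dividends) I = 4.04·e^(−0.0387·1/12)
I = 4.0270
F = (S − I)·e^(rT) = (513.16 − 4.0270) · e^(0.0387·5/12)
= 509.1330 · e^0.016125 = 509.1330 × 1.016256 = S$517.41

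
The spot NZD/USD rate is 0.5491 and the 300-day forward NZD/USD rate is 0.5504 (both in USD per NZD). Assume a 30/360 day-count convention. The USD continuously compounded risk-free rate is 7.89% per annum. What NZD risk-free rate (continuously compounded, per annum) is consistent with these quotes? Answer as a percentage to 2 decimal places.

7.61%

F = S·e^((r_USD − r_NZD)T) ⇒ r_NZD = r_USD − ln(F/S)/T
ln(0.5504/0.5491) = 0.002365; /(300/360) = 0.002838
r_NZD = 0.0789 − 0.002838 = 0.076062
r_NZD = 7.61%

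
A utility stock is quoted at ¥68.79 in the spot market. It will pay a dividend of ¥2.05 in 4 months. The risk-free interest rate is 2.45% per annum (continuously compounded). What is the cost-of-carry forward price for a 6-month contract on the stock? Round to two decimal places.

PV(dividends) I = 2.05·e^(−0.0245·4/12)
I = 2.0333
F = (S − I)·e^(rT) = (68.79 − 2.0333) · e^(0.0245·6/12)
= 66.7567 · e^0.012250 = 66.7567 × 1.012325 = ¥67.58

¥67.58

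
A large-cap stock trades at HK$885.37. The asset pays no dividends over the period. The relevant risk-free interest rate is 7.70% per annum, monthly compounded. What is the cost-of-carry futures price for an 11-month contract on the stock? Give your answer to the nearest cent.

HK$949.91

F = S · (1+r/12)^(12T)
= 885.37 × 1.072892
F = HK$949.91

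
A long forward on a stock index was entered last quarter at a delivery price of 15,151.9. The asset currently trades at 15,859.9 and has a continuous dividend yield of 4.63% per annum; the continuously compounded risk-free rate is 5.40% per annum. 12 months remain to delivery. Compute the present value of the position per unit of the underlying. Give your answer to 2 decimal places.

Current fair forward for the remaining 12 months: F = S·e^((r − q)·T), (r − q) = 0.0540 − 0.0463 = 0.0077
F = 15859.9 · e^(0.0077 × 12/12) = 15859.9 × 1.00772972 = 15982.4926
Value of long forward = (F − K)·e^(−rT) = (15982.4926 − 15151.9) · e^(−0.0540·12/12)
= 830.5926 × 0.94743211 = 786.93

786.93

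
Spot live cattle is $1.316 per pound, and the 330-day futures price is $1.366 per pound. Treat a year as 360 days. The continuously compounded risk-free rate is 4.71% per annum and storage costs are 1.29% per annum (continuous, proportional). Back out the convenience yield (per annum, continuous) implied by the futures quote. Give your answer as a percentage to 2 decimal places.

1.93%

F = S·e^((r+u−y)T) ⇒ (r+u−y) = ln(F/S)/T
ln(1.366/1.316) = 0.037290; /T ⇒ 0.040680
y = r + u − ln(F/S)/T = 0.0471 + 0.0129 − 0.040680 = 0.019320
y = 1.93%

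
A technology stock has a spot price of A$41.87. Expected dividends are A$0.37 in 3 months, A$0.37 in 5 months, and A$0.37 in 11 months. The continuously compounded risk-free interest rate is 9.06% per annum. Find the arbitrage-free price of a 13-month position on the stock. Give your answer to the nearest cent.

PV(dividends) I = 0.37·e^(−0.0906·3/12) + 0.37·e^(−0.0906·5/12) + 0.37·e^(−0.0906·11/12)
I = 0.3617 + 0.3563 + 0.3405 = 1.0585
F = (S − I)·e^(rT) = (41.87 − 1.0585) · e^(0.0906·13/12)
= 40.8115 · e^0.098150 = 40.8115 × 1.103128 = A$45.02

A$45.02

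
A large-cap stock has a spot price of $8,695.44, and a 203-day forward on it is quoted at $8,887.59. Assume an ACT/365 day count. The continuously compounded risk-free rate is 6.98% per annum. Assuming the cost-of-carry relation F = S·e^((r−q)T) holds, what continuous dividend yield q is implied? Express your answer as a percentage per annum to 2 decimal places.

3.05%

From F = S·e^((r−q)T): (r − q) = ln(F/S)/T
ln(8887.59/8695.44) = ln(1.022098) = 0.021857
(r − q) = 0.021857 / (203/365) = 0.039300
q = r − ln(F/S)/T = 0.0698 − 0.039300 = 0.030500
q = 3.05%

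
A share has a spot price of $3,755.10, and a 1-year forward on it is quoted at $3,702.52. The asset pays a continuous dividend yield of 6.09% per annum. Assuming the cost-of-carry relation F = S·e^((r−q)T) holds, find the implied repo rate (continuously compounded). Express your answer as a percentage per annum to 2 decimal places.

From F = S·e^((r−q)T): (r − q) = ln(F/S)/T
ln(3702.52/3755.10) = ln(0.985998) = -0.014101
(r − q) = -0.014101 / (12/12) = -0.014101
r = ln(F/S)/T + q = -0.014101 + 0.0609 = 0.046799
r = 4.68%

4.68%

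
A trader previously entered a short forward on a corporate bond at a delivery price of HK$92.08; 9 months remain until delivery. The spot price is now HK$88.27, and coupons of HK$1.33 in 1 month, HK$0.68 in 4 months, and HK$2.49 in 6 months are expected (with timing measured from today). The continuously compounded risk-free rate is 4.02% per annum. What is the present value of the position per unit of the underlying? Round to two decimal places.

HK$5.51

PV(remaining coupons) I = 1.33·e^(−0.0402·1/12) + 0.68·e^(−0.0402·4/12) + 2.49·e^(−0.0402·6/12) = 4.4370
Current forward F = (S − I)·e^(rT) = (88.27 − 4.4370)·e^(0.0402·9/12) = 83.8330 × 1.030609 = 86.3990
Value (long) = (F − K)·e^(−rT) = (86.3990 − 92.08) × 0.970300 = -5.5123
Short position value = −(long value) = HK$5.51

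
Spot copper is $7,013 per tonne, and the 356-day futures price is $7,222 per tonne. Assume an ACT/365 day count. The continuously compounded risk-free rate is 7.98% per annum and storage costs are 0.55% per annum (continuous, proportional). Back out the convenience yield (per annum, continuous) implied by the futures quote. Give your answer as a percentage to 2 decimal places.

5.52%

F = S·e^((r+u−y)T) ⇒ (r+u−y) = ln(F/S)/T
ln(7222/7013) = 0.029366; /T ⇒ 0.030108
y = r + u − ln(F/S)/T = 0.0798 + 0.0055 − 0.030108 = 0.055192
y = 5.52%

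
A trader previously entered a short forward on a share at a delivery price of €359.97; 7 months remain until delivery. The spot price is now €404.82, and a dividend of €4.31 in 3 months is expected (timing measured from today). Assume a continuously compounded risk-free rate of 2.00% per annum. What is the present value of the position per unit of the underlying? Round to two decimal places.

-€44.74

PV(remaining dividends) I = 4.31·e^(−0.0200·3/12) = 4.2885
Current forward F = (S − I)·e^(rT) = (404.82 − 4.2885)·e^(0.0200·7/12) = 400.5315 × 1.011735 = 405.2317
Value (long) = (F − K)·e^(−rT) = (405.2317 − 359.97) × 0.988401 = 44.7367
Short position value = −(long value) = -€44.74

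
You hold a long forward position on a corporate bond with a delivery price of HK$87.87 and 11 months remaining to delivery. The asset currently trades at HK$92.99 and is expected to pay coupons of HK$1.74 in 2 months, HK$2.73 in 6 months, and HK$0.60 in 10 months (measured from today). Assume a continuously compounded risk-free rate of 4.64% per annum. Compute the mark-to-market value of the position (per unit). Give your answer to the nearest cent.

HK$3.81

PV(remaining coupons) I = 1.74·e^(−0.0464·2/12) + 2.73·e^(−0.0464·6/12) + 0.60·e^(−0.0464·10/12) = 4.9712
Current forward F = (S − I)·e^(rT) = (92.99 − 4.9712)·e^(0.0464·11/12) = 88.0188 × 1.043451 = 91.8433
Value (long) = (F − K)·e^(−rT) = (91.8433 − 87.87) × 0.958359 = 3.8078
Value = HK$3.81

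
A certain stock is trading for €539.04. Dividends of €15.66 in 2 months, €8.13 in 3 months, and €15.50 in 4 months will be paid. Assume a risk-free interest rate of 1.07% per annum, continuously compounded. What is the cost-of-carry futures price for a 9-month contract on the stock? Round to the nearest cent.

PV(dividends) I = 15.66·e^(−0.0107·2/12) + 8.13·e^(−0.0107·3/12) + 15.50·e^(−0.0107·4/12)
I = 15.6321 + 8.1083 + 15.4448 = 39.1852
F = (S − I)·e^(rT) = (539.04 − 39.1852) · e^(0.0107·9/12)
= 499.8548 · e^0.008025 = 499.8548 × 1.008057 = €503.88

€503.88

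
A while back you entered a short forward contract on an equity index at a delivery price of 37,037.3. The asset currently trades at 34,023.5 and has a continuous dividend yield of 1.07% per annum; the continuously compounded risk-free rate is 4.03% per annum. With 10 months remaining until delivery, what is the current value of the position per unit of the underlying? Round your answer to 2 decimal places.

2092.65

Current fair forward for the remaining 10 months: F = S·e^((r − q)·T), (r − q) = 0.0403 − 0.0107 = 0.0296
F = 34023.5 · e^(0.0296 × 10/12) = 34023.5 × 1.02497341 = 34873.1828
Value of long forward = (F − K)·e^(−rT) = (34873.1828 − 37037.3) · e^(−0.0403·10/12)
= -2164.1172 × 0.96697433 = -2092.65
Short position value = −(long value) = 2092.65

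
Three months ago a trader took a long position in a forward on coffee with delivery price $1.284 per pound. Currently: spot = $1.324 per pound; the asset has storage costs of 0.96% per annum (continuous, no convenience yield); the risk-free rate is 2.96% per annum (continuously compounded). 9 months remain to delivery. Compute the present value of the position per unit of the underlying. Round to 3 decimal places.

Current fair forward for the remaining 9 months: F = S·e^((r + u)·T), (r + u) = 0.0296 + 0.0096 = 0.0392
F = 1.324 · e^(0.0392 × 9/12) = 1.324 × 1.029836 = 1.3635
Value of long forward = (F − K)·e^(−rT) = (1.3635 − 1.284) · e^(−0.0296·9/12)
= 0.0795 × 0.978045 = 0.078

$0.078 per pound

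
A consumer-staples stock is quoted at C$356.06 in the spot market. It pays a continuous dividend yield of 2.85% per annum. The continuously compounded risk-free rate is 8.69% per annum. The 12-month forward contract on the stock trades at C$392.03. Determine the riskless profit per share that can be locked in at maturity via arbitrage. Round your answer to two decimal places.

Fair forward: F* = S·e^(carry·T), with carry = (r − q) = 0.0869 − 0.0285 = 0.0584
F* = 356.06 · e^(0.0584 × 12/12) = 356.06 · e^0.058400 = 356.06 × 1.060139 = C$377.4731
Market C$392.03 > fair C$377.4731: forward overpriced → cash-and-carry (buy spot, short the forward).
At maturity, profit = |F_mkt − F*| = |392.03 − 377.4731| = C$14.56 per share

C$14.56 per share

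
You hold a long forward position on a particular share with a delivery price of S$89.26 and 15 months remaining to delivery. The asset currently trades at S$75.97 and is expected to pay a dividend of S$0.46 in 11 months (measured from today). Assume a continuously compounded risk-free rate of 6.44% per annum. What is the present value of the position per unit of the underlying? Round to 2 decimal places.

PV(remaining dividends) I = 0.46·e^(−0.0644·11/12) = 0.4336
Current forward F = (S − I)·e^(rT) = (75.97 − 0.4336)·e^(0.0644·15/12) = 75.5364 × 1.083829 = 81.8685
Value (long) = (F − K)·e^(−rT) = (81.8685 − 89.26) × 0.922655 = -6.8198
Value = -S$6.82

-S$6.82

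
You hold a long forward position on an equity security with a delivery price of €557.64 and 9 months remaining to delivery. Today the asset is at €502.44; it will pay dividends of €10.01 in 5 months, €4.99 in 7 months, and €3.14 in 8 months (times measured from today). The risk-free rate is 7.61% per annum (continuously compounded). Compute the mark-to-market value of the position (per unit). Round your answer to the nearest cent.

-€41.72

PV(remaining dividends) I = 10.01·e^(−0.0761·5/12) + 4.99·e^(−0.0761·7/12) + 3.14·e^(−0.0761·8/12) = 17.4556
Current forward F = (S − I)·e^(rT) = (502.44 − 17.4556)·e^(0.0761·9/12) = 484.9844 × 1.058735 = 513.4700
Value (long) = (F − K)·e^(−rT) = (513.4700 − 557.64) × 0.944523 = -41.7196
Value = -€41.72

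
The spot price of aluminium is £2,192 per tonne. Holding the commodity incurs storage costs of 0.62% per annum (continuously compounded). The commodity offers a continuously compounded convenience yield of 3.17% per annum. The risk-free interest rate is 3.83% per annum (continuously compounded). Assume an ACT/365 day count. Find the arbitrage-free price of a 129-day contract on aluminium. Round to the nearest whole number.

£2,202 per tonne

Net carry = r + u − y = 0.0383 + 0.0062 − 0.0317 = 0.0128
F = S·e^((r+u−y)T) = 2192 · e^(0.0128 × 129/365) = 2192 · e^0.004524
= 2192 × 1.004534 = £2,202 per tonne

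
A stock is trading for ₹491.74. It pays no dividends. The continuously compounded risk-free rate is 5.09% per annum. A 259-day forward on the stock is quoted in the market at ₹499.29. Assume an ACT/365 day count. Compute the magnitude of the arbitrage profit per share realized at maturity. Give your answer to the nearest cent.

₹10.54 per share

Fair forward: F* = S·e^(carry·T), with carry = r = 0.0509
F* = 491.74 · e^(0.0509 × 259/365) = 491.74 · e^0.036118 = 491.74 × 1.036778 = ₹509.8252
Market ₹499.29 < fair ₹509.8252: forward underpriced → reverse cash-and-carry (short spot, go long the forward).
At maturity, profit = |F_mkt − F*| = |499.29 − 509.8252| = ₹10.54 per share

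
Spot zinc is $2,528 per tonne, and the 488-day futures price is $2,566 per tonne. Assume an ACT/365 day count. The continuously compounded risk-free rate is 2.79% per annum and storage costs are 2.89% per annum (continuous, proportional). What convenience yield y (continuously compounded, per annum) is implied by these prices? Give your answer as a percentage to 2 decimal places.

4.56%

F = S·e^((r+u−y)T) ⇒ (r+u−y) = ln(F/S)/T
ln(2566/2528) = 0.014920; /T ⇒ 0.011159
y = r + u − ln(F/S)/T = 0.0279 + 0.0289 − 0.011159 = 0.045641
y = 4.56%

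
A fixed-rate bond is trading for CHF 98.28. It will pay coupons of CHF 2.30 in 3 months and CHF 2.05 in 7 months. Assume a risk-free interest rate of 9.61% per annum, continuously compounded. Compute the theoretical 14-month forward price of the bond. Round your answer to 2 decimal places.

PV(coupons) I = 2.30·e^(−0.0961·3/12) + 2.05·e^(−0.0961·7/12)
I = 2.2454 + 1.9382 = 4.1836
F = (S − I)·e^(rT) = (98.28 − 4.1836) · e^(0.0961·14/12)
= 94.0964 · e^0.112117 = 94.0964 × 1.118644 = CHF 105.26

CHF 105.26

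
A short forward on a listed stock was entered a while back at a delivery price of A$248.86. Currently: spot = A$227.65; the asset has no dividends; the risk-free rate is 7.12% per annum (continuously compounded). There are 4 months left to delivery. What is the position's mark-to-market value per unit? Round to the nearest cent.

A$15.37

Current fair forward for the remaining 4 months: F = S·e^(r·T), r = 0.0712
F = 227.65 · e^(0.0712 × 4/12) = 227.65 × 1.024017 = 233.1175
Value of long forward = (F − K)·e^(−rT) = (233.1175 − 248.86) · e^(−0.0712·4/12)
= -15.7425 × 0.976546 = -15.37
Short position value = −(long value) = A$15.37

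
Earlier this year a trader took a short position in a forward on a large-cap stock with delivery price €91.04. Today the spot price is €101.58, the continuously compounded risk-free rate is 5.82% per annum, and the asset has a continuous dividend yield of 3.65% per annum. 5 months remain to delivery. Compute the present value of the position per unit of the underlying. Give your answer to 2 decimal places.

Current fair forward for the remaining 5 months: F = S·e^((r − q)·T), (r − q) = 0.0582 − 0.0365 = 0.0217
F = 101.58 · e^(0.0217 × 5/12) = 101.58 × 1.009083 = 102.5027
Value of long forward = (F − K)·e^(−rT) = (102.5027 − 91.04) · e^(−0.0582·5/12)
= 11.4627 × 0.976042 = 11.19
Short position value = −(long value) = -€11.19

-€11.19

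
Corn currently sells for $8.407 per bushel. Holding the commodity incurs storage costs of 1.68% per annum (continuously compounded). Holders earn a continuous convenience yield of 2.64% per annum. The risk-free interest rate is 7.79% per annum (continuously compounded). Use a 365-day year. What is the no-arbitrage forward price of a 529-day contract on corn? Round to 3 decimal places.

Net carry = r + u − y = 0.0779 + 0.0168 − 0.0264 = 0.0683
F = S·e^((r+u−y)T) = 8.407 · e^(0.0683 × 529/365) = 8.407 · e^0.098988
= 8.407 × 1.104053 = $9.282 per bushel

$9.282 per bushel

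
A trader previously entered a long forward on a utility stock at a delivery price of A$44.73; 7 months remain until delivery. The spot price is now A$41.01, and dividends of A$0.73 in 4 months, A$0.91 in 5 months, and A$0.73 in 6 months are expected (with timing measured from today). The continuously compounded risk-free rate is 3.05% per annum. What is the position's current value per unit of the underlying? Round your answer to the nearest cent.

PV(remaining dividends) I = 0.73·e^(−0.0305·4/12) + 0.91·e^(−0.0305·5/12) + 0.73·e^(−0.0305·6/12) = 2.3401
Current forward F = (S − I)·e^(rT) = (41.01 − 2.3401)·e^(0.0305·7/12) = 38.6699 × 1.017951 = 39.3641
Value (long) = (F − K)·e^(−rT) = (39.3641 − 44.73) × 0.982366 = -5.2713
Value = -A$5.27

-A$5.27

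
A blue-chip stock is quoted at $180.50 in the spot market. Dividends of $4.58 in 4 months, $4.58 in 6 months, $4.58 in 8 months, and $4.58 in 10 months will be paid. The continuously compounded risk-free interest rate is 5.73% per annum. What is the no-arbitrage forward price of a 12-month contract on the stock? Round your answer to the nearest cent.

$172.38

PV(dividends) I = 4.58·e^(−0.0573·4/12) + 4.58·e^(−0.0573·6/12) + 4.58·e^(−0.0573·8/12) + 4.58·e^(−0.0573·10/12)
I = 4.4934 + 4.4506 + 4.4083 + 4.3664 = 17.7187
F = (S − I)·e^(rT) = (180.50 − 17.7187) · e^(0.0573·12/12)
= 162.7813 · e^0.057300 = 162.7813 × 1.058973 = $172.38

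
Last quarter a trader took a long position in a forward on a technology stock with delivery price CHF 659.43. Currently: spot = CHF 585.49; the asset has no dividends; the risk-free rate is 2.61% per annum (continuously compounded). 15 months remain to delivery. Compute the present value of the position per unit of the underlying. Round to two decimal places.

-CHF 52.77

Current fair forward for the remaining 15 months: F = S·e^(r·T), r = 0.0261
F = 585.49 · e^(0.0261 × 15/12) = 585.49 × 1.033163 = 604.9066
Value of long forward = (F − K)·e^(−rT) = (604.9066 − 659.43) · e^(−0.0261·15/12)
= -54.5234 × 0.967901 = -52.77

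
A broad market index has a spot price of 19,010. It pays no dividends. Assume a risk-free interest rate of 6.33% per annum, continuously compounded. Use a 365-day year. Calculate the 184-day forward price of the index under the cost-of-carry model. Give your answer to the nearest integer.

19,626

F = S·e^(rT) = 19010 · e^(0.0633 × 184/365)
= 19010 · e^0.031910 = 19010 × 1.032425
F = 19,626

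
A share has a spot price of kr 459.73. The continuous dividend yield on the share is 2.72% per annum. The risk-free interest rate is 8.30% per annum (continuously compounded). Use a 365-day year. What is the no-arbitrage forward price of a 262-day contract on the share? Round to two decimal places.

kr 478.52

F = S·e^((r − q)T) = 459.73 · e^((0.0830 − 0.0272) × 262/365)
= 459.73 · e^0.040054 = 459.73 × 1.040867
F = kr 478.52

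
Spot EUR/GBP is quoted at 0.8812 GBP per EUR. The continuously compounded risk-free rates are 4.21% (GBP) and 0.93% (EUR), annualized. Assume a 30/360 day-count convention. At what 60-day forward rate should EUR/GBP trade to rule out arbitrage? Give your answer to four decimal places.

0.8860

F = S·e^((r_GBP − r_EUR)T) = 0.8812 · e^((0.0421 − 0.0093) × 60/360)
= 0.8812 · e^0.005467 = 0.8812 × 1.005482
F = 0.8860 GBP per EUR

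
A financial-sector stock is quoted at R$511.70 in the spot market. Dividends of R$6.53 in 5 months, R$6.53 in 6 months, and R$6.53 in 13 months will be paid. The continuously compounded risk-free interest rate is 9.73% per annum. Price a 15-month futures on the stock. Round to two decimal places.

R$557.14

PV(dividends) I = 6.53·e^(−0.0973·5/12) + 6.53·e^(−0.0973·6/12) + 6.53·e^(−0.0973·13/12)
I = 6.2706 + 6.2199 + 5.8767 = 18.3672
F = (S − I)·e^(rT) = (511.70 − 18.3672) · e^(0.0973·15/12)
= 493.3328 · e^0.121625 = 493.3328 × 1.129331 = R$557.14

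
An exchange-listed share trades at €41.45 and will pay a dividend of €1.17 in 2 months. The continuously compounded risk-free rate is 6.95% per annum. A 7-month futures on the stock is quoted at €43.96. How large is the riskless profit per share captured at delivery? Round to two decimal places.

€2.00 per share

PV(dividends) I = 1.17·e^(−0.0695·2/12) = 1.1565
Fair futures F* = (S − I)·e^(rT) = (41.45 − 1.1565)·e^0.040542 = 40.2935 × 1.041375 = 41.9606
Market €43.96 > fair 41.9606: forward overpriced → cash-and-carry (borrow at r, buy the stock and collect the dividends, short the forward).
Profit at T = |F_mkt − F*| = |43.96 − 41.9606| = €2.00 per share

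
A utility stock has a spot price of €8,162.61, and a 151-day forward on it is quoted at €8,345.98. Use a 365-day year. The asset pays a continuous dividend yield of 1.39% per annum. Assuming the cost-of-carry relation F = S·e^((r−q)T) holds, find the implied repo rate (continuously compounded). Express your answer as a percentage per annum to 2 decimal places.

From F = S·e^((r−q)T): (r − q) = ln(F/S)/T
ln(8345.98/8162.61) = ln(1.022465) = 0.022216
(r − q) = 0.022216 / (151/365) = 0.053701
r = ln(F/S)/T + q = 0.053701 + 0.0139 = 0.067601
r = 6.76%

6.76%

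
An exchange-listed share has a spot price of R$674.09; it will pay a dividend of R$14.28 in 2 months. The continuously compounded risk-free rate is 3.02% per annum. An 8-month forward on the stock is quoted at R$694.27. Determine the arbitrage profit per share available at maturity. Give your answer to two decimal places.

R$20.97 per share

PV(dividends) I = 14.28·e^(−0.0302·2/12) = 14.2083
Fair forward F* = (S − I)·e^(rT) = (674.09 − 14.2083)·e^0.020133 = 659.8817 × 1.020337 = 673.3017
Market R$694.27 > fair 673.3017: forward overpriced → cash-and-carry (borrow at r, buy the stock and collect the dividends, short the forward).
Profit at T = |F_mkt − F*| = |694.27 − 673.3017| = R$20.97 per share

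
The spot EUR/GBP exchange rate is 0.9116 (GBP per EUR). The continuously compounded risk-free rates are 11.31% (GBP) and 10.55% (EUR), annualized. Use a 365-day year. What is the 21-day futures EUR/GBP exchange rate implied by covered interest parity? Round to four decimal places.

F = S·e^((r_GBP − r_EUR)T) = 0.9116 · e^((0.1131 − 0.1055) × 21/365)
= 0.9116 · e^0.000437 = 0.9116 × 1.000437
F = 0.9120 GBP per EUR

0.9120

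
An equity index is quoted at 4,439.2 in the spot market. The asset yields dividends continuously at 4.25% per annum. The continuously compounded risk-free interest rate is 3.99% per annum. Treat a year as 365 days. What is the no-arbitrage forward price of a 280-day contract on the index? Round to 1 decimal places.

4,430.4

F = S·e^((r − q)T) = 4439.2 · e^((0.0399 − 0.0425) × 280/365)
= 4439.2 · e^-0.001995 = 4439.2 × 0.998007
F = 4,430.4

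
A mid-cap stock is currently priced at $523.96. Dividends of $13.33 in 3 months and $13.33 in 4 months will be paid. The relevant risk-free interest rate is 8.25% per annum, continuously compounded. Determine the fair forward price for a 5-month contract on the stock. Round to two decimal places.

$515.35

PV(dividends) I = 13.33·e^(−0.0825·3/12) + 13.33·e^(−0.0825·4/12)
I = 13.0579 + 12.9684 = 26.0263
F = (S − I)·e^(rT) = (523.96 − 26.0263) · e^(0.0825·5/12)
= 497.9337 · e^0.034375 = 497.9337 × 1.034973 = $515.35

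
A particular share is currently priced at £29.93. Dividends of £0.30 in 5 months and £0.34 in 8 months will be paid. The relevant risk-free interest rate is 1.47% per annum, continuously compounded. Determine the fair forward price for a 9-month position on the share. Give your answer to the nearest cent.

PV(dividends) I = 0.30·e^(−0.0147·5/12) + 0.34·e^(−0.0147·8/12)
I = 0.2982 + 0.3367 = 0.6349
F = (S − I)·e^(rT) = (29.93 − 0.6349) · e^(0.0147·9/12)
= 29.2951 · e^0.011025 = 29.2951 × 1.011086 = £29.62

£29.62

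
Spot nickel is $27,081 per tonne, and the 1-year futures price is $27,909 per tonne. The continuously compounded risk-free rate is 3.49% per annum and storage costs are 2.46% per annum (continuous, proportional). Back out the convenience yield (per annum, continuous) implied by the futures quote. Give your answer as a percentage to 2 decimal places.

2.94%

F = S·e^((r+u−y)T) ⇒ (r+u−y) = ln(F/S)/T
ln(27909/27081) = 0.030117; /T ⇒ 0.030117
y = r + u − ln(F/S)/T = 0.0349 + 0.0246 − 0.030117 = 0.029383
y = 2.94%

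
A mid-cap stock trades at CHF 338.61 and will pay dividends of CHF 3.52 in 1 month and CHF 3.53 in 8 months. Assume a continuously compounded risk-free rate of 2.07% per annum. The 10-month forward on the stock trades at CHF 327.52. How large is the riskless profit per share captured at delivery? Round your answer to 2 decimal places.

CHF 9.86 per share

PV(dividends) I = 3.52·e^(−0.0207·1/12) + 3.53·e^(−0.0207·8/12) = 6.9956
Fair forward F* = (S − I)·e^(rT) = (338.61 − 6.9956)·e^0.017250 = 331.6144 × 1.017400 = 337.3845
Market CHF 327.52 < fair 337.3845: forward underpriced → reverse cash-and-carry (short the stock, invest proceeds at r, pay the dividends, go long the forward).
Profit at T = |F_mkt − F*| = |327.52 − 337.3845| = CHF 9.86 per share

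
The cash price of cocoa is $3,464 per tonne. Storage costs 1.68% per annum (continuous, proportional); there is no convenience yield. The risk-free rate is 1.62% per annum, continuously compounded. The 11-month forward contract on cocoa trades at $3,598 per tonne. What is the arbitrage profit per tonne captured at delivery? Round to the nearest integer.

$28 per tonne

Fair forward: F* = S·e^(carry·T), with carry = (r + u) = 0.0162 + 0.0168 = 0.0330
F* = 3464 · e^(0.0330 × 11/12) = 3464 · e^0.030250 = 3464 × 1.030712 = $3570.3864
Market $3598 > fair $3570.3864: forward overpriced → cash-and-carry (buy spot, short the forward).
At maturity, profit = |F_mkt − F*| = |3598 − 3570.3864| = $28 per tonne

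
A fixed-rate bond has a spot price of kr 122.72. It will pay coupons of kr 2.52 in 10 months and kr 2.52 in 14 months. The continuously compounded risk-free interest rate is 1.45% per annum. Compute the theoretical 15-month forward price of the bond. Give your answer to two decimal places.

kr 119.91

PV(coupons) I = 2.52·e^(−0.0145·10/12) + 2.52·e^(−0.0145·14/12)
I = 2.4897 + 2.4777 = 4.9674
F = (S − I)·e^(rT) = (122.72 − 4.9674) · e^(0.0145·15/12)
= 117.7526 · e^0.018125 = 117.7526 × 1.018290 = kr 119.91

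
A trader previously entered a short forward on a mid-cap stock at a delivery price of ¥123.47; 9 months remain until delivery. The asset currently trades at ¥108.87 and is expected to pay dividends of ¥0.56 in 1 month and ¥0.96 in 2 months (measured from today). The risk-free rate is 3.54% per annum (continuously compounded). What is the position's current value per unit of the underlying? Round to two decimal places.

PV(remaining dividends) I = 0.56·e^(−0.0354·1/12) + 0.96·e^(−0.0354·2/12) = 1.5127
Current forward F = (S − I)·e^(rT) = (108.87 − 1.5127)·e^(0.0354·9/12) = 107.3573 × 1.026906 = 110.2459
Value (long) = (F − K)·e^(−rT) = (110.2459 − 123.47) × 0.973799 = -12.8776
Short position value = −(long value) = ¥12.88

¥12.88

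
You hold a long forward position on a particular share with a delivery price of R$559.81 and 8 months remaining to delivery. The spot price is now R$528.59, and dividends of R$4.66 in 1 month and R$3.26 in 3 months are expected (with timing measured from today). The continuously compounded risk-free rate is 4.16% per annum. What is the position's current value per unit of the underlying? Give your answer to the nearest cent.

PV(remaining dividends) I = 4.66·e^(−0.0416·1/12) + 3.26·e^(−0.0416·3/12) = 7.8701
Current forward F = (S − I)·e^(rT) = (528.59 − 7.8701)·e^(0.0416·8/12) = 520.7199 × 1.028121 = 535.3631
Value (long) = (F − K)·e^(−rT) = (535.3631 − 559.81) × 0.972648 = -23.7782
Value = -R$23.78

-R$23.78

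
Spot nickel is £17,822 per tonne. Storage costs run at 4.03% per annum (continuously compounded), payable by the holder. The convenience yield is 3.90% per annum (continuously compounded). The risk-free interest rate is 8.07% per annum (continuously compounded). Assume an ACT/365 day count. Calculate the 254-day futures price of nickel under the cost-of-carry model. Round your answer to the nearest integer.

Net carry = r + u − y = 0.0807 + 0.0403 − 0.0390 = 0.0820
F = S·e^((r+u−y)T) = 17822 · e^(0.0820 × 254/365) = 17822 · e^0.057063
= 17822 × 1.058723 = £18,869 per tonne

£18,869 per tonne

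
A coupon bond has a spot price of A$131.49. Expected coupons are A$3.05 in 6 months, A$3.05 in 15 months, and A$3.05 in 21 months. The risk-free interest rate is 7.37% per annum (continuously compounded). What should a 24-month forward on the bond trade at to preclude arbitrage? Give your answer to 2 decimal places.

A$142.64

PV(coupons) I = 3.05·e^(−0.0737·6/12) + 3.05·e^(−0.0737·15/12) + 3.05·e^(−0.0737·21/12)
I = 2.9397 + 2.7816 + 2.6809 = 8.4022
F = (S − I)·e^(rT) = (131.49 − 8.4022) · e^(0.0737·24/12)
= 123.0878 · e^0.147400 = 123.0878 × 1.158817 = A$142.64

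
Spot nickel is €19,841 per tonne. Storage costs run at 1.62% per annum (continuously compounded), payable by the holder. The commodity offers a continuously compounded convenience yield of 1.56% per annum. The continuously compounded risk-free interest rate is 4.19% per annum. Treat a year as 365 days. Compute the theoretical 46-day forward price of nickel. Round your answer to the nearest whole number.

€19,948 per tonne

Net carry = r + u − y = 0.0419 + 0.0162 − 0.0156 = 0.0425
F = S·e^((r+u−y)T) = 19841 · e^(0.0425 × 46/365) = 19841 · e^0.005356
= 19841 × 1.005370 = €19,948 per tonne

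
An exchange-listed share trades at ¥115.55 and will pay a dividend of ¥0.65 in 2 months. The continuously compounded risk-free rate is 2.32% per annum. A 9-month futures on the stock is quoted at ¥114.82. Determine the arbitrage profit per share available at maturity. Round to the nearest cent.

PV(dividends) I = 0.65·e^(−0.0232·2/12) = 0.6475
Fair futures F* = (S − I)·e^(rT) = (115.55 − 0.6475)·e^0.017400 = 114.9025 × 1.017552 = 116.9193
Market ¥114.82 < fair 116.9193: forward underpriced → reverse cash-and-carry (short the stock, invest proceeds at r, pay the dividends, go long the forward).
Profit at T = |F_mkt − F*| = |114.82 − 116.9193| = ¥2.10 per share

¥2.10 per share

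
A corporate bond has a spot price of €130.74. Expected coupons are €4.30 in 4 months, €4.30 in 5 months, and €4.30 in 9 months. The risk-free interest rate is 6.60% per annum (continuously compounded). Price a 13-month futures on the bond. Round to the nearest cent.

PV(coupons) I = 4.30·e^(−0.0660·4/12) + 4.30·e^(−0.0660·5/12) + 4.30·e^(−0.0660·9/12)
I = 4.2064 + 4.1834 + 4.0923 = 12.4821
F = (S − I)·e^(rT) = (130.74 − 12.4821) · e^(0.0660·13/12)
= 118.2579 · e^0.071500 = 118.2579 × 1.074118 = €127.02

€127.02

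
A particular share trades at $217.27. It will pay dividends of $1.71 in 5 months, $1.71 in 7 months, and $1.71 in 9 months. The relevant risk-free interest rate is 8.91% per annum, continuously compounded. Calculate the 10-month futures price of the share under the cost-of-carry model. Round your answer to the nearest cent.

PV(dividends) I = 1.71·e^(−0.0891·5/12) + 1.71·e^(−0.0891·7/12) + 1.71·e^(−0.0891·9/12)
I = 1.6477 + 1.6234 + 1.5995 = 4.8706
F = (S − I)·e^(rT) = (217.27 − 4.8706) · e^(0.0891·10/12)
= 212.3994 · e^0.074250 = 212.3994 × 1.077076 = $228.77

$228.77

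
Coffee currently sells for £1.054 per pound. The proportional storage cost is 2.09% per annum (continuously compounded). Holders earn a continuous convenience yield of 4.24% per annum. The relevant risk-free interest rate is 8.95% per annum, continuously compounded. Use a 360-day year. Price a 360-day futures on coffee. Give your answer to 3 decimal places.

£1.128 per pound

Net carry = r + u − y = 0.0895 + 0.0209 − 0.0424 = 0.0680
F = S·e^((r+u−y)T) = 1.054 · e^(0.0680 × 360/360) = 1.054 · e^0.068000
= 1.054 × 1.070365 = £1.128 per pound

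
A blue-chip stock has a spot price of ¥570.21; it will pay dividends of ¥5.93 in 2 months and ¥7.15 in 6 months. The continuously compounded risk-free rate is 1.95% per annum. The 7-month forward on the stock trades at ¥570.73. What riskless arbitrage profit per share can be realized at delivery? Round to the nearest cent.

¥7.14 per share

PV(dividends) I = 5.93·e^(−0.0195·2/12) + 7.15·e^(−0.0195·6/12) = 12.9914
Fair forward F* = (S − I)·e^(rT) = (570.21 − 12.9914)·e^0.011375 = 557.2186 × 1.011440 = 563.5932
Market ¥570.73 > fair 563.5932: forward overpriced → cash-and-carry (borrow at r, buy the stock and collect the dividends, short the forward).
Profit at T = |F_mkt − F*| = |570.73 − 563.5932| = ¥7.14 per share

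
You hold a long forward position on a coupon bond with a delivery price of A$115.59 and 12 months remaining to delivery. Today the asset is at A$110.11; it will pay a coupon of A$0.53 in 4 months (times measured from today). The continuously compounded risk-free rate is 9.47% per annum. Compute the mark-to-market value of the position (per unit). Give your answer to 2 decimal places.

A$4.45

PV(remaining coupons) I = 0.53·e^(−0.0947·4/12) = 0.5135
Current forward F = (S − I)·e^(rT) = (110.11 − 0.5135)·e^(0.0947·12/12) = 109.5965 × 1.099329 = 120.4826
Value (long) = (F − K)·e^(−rT) = (120.4826 − 115.59) × 0.909646 = 4.4505
Value = A$4.45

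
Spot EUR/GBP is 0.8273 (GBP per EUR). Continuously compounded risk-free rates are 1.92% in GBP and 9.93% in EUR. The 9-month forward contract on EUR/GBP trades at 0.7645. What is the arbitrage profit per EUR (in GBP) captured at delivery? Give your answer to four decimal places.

0.0146 per EUR (in GBP)

Fair forward: F* = S·e^(carry·T), with carry = (r_GBP − r_EUR) = 0.0192 − 0.0993 = -0.0801
F* = 0.8273 · e^(-0.0801 × 9/12) = 0.8273 · e^-0.060075 = 0.8273 × 0.941694 = 0.7791
Market 0.7645 < fair 0.7791: forward underpriced → reverse cash-and-carry (short spot, go long the forward).
At maturity, profit = |F_mkt − F*| = |0.7645 − 0.7791| = 0.0146 per EUR (in GBP)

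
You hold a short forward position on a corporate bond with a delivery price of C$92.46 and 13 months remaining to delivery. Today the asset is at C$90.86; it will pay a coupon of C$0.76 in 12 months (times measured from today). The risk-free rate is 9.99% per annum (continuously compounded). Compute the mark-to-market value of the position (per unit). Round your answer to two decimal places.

PV(remaining coupons) I = 0.76·e^(−0.0999·12/12) = 0.6877
Current forward F = (S − I)·e^(rT) = (90.86 − 0.6877)·e^(0.0999·13/12) = 90.1723 × 1.114298 = 100.4788
Value (long) = (F − K)·e^(−rT) = (100.4788 − 92.46) × 0.897426 = 7.1963
Short position value = −(long value) = -C$7.20

-C$7.20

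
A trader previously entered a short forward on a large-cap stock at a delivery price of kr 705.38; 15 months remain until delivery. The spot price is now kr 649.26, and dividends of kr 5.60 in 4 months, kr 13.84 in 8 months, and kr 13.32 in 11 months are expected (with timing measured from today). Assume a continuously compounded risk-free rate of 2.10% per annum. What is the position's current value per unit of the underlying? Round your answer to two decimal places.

PV(remaining dividends) I = 5.60·e^(−0.0210·4/12) + 13.84·e^(−0.0210·8/12) + 13.32·e^(−0.0210·11/12) = 32.2746
Current forward F = (S − I)·e^(rT) = (649.26 − 32.2746)·e^(0.0210·15/12) = 616.9854 × 1.026598 = 633.3960
Value (long) = (F − K)·e^(−rT) = (633.3960 − 705.38) × 0.974092 = -70.1190
Short position value = −(long value) = kr 70.12

kr 70.12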